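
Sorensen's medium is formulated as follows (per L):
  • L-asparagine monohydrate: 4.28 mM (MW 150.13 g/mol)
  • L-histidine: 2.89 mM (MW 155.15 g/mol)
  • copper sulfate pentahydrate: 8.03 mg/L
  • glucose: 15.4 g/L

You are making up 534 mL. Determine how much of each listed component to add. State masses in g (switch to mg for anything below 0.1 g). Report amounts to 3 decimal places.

Target volume = 534 mL = 0.534 L.
L-asparagine monohydrate: 4.28 mmol/L × 150.13 g/mol × 0.534 L ÷ 1000 = 0.343 g
L-histidine: 2.89 mmol/L × 155.15 g/mol × 0.534 L ÷ 1000 = 0.239 g
copper sulfate pentahydrate: 8.03 mg/L × 0.534 L = 4.288 mg
glucose: 15.4 g/L × 0.534 L = 8.224 g

L-asparagine monohydrate 0.343 g; L-histidine 0.239 g; copper sulfate pentahydrate 4.288 mg; glucose 8.224 g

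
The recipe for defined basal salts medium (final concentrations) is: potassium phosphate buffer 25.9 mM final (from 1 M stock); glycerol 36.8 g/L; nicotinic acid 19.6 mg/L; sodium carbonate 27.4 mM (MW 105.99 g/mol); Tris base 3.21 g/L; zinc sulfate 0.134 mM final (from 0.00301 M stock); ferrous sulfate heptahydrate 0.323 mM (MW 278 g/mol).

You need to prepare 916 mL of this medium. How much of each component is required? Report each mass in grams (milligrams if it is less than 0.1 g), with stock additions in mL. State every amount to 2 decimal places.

potassium phosphate buffer 23.72 mL; glycerol 33.71 g; nicotinic acid 17.95 mg; sodium carbonate 2.66 g; Tris base 2.94 g; zinc sulfate 40.78 mL; ferrous sulfate heptahydrate 82.25 mg

Working volume: 916 mL = 0.916 L.
potassium phosphate buffer: C1V1 = C2V2 → 25.9 mM × 916 mL ÷ 1000 mM = 23.72 mL
glycerol: 36.8 g/L × 0.916 L = 33.71 g
nicotinic acid: 19.6 mg/L × 0.916 L = 17.95 mg
sodium carbonate: 27.4 mmol/L × 105.99 g/mol × 0.916 L ÷ 1000 = 2.66 g
Tris base: 3.21 g/L × 0.916 L = 2.94 g
zinc sulfate: C1V1 = C2V2 → 0.134 mM × 916 mL ÷ 3.01 mM = 40.78 mL
ferrous sulfate heptahydrate: 0.323 mmol/L × 278 mg/mmol × 0.916 L = 82.25 mg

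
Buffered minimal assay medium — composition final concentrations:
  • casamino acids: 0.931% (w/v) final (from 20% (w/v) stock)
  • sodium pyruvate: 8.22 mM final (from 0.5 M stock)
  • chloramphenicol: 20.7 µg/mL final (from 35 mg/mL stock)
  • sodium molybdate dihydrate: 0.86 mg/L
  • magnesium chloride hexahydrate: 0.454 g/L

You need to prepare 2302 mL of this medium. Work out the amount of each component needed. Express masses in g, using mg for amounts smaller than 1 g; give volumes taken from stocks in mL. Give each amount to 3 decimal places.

casamino acids 107.158 mL; sodium pyruvate 37.845 mL; chloramphenicol 1.361 mL; sodium molybdate dihydrate 1.980 mg; magnesium chloride hexahydrate 1.045 g

Working volume: 2302 mL = 2.302 L.
casamino acids: dilute stock: 0.931% ÷ 20% × 2302 mL = 107.158 mL
sodium pyruvate: dilute stock: 8.22 mM × 2302 mL ÷ 500 mM = 37.845 mL
chloramphenicol: V = C2·V2/C1 = 20.7 µg/mL × 2302 mL ÷ 35000 µg/mL = 1.361 mL
sodium molybdate dihydrate: 0.86 mg/L × 2.302 L = 1.980 mg
magnesium chloride hexahydrate: 0.454 g/L × 2.302 L = 1.045 g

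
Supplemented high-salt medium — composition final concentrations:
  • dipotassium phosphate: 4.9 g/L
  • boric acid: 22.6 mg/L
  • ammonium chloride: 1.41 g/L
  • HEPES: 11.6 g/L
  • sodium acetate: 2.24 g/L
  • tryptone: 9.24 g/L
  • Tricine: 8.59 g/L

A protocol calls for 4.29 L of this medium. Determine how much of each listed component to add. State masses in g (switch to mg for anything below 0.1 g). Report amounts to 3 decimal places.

Scale factor relative to 1 L: 4.29.
dipotassium phosphate: 4.9 g/L × 4.29 L = 21.021 g
boric acid: 22.6 mg/L × 4.29 L = 96.954 mg
ammonium chloride: 1.41 g/L × 4.29 L = 6.049 g
HEPES: 11.6 g/L × 4.29 L = 49.764 g
sodium acetate: 2.24 g/L × 4.29 L = 9.610 g
tryptone: 9.24 g/L × 4.29 L = 39.640 g
Tricine: 8.59 g/L × 4.29 L = 36.851 g

dipotassium phosphate 21.021 g; boric acid 96.954 mg; ammonium chloride 6.049 g; HEPES 49.764 g; sodium acetate 9.610 g; tryptone 39.640 g; Tricine 36.851 g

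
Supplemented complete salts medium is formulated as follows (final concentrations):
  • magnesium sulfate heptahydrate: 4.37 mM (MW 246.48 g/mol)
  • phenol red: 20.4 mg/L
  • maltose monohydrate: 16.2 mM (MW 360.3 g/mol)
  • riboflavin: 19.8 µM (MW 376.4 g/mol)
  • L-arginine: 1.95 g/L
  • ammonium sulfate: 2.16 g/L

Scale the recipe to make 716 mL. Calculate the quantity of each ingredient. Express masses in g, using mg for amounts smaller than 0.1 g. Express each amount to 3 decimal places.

magnesium sulfate heptahydrate 0.771 g; phenol red 14.606 mg; maltose monohydrate 4.179 g; riboflavin 5.336 mg; L-arginine 1.396 g; ammonium sulfate 1.547 g

Scale factor relative to 1 L: 0.716.
magnesium sulfate heptahydrate: 4.37 mmol/L × 246.48 g/mol × 0.716 L ÷ 1000 = 0.771 g
phenol red: 20.4 mg/L × 0.716 L = 14.606 mg
maltose monohydrate: 16.2 mmol/L × 360.3 g/mol × 0.716 L ÷ 1000 = 4.179 g
riboflavin: 19.8 µmol/L × 376.4 g/mol × 0.716 L ÷ 1000 = 5.336 mg
L-arginine: 1.95 g/L × 0.716 L = 1.396 g
ammonium sulfate: 2.16 g/L × 0.716 L = 1.547 g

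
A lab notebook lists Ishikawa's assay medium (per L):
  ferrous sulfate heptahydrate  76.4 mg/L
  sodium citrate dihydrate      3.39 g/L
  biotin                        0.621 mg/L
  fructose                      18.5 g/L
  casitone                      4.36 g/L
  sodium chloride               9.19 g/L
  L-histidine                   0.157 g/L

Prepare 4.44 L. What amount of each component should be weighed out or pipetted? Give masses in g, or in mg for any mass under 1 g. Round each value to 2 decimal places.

ferrous sulfate heptahydrate 339.22 mg; sodium citrate dihydrate 15.05 g; biotin 2.76 mg; fructose 82.14 g; casitone 19.36 g; sodium chloride 40.80 g; L-histidine 697.08 mg

Working volume: 4.44 L.
ferrous sulfate heptahydrate: 76.4 mg/L × 4.44 L = 339.22 mg
sodium citrate dihydrate: 3.39 g/L × 4.44 L = 15.05 g
biotin: 0.621 mg/L × 4.44 L = 2.76 mg
fructose: 18.5 g/L × 4.44 L = 82.14 g
casitone: 4.36 g/L × 4.44 L = 19.36 g
sodium chloride: 9.19 g/L × 4.44 L = 40.80 g
L-histidine: 0.157 g/L × 4.44 L = 0.69708 g = 697.08 mg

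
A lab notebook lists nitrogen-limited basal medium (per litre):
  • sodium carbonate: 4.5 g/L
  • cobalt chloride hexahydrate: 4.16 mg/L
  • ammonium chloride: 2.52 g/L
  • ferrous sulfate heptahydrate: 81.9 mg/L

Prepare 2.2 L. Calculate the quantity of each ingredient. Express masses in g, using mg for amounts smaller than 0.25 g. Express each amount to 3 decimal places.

sodium carbonate 9.900 g; cobalt chloride hexahydrate 9.152 mg; ammonium chloride 5.544 g; ferrous sulfate heptahydrate 180.180 mg

Scale factor relative to 1 L: 2.2.
sodium carbonate: 4.5 g/L × 2.2 L = 9.900 g
cobalt chloride hexahydrate: 4.16 mg/L × 2.2 L = 9.152 mg
ammonium chloride: 2.52 g/L × 2.2 L = 5.544 g
ferrous sulfate heptahydrate: 81.9 mg/L × 2.2 L = 180.180 mg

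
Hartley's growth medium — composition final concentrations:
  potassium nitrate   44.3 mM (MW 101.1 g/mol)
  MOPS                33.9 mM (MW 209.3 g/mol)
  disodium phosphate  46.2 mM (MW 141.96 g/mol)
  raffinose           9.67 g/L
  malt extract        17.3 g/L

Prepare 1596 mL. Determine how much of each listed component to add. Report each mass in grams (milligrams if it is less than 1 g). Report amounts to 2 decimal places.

Target volume = 1596 mL = 1.596 L.
potassium nitrate: 44.3 mmol/L × 101.1 g/mol × 1.596 L ÷ 1000 = 7.15 g
MOPS: 33.9 mmol/L × 209.3 g/mol × 1.596 L ÷ 1000 = 11.32 g
disodium phosphate: 46.2 mmol/L × 141.96 g/mol × 1.596 L ÷ 1000 = 10.47 g
raffinose: 9.67 g/L × 1.596 L = 15.43 g
malt extract: 17.3 g/L × 1.596 L = 27.61 g

potassium nitrate 7.15 g; MOPS 11.32 g; disodium phosphate 10.47 g; raffinose 15.43 g; malt extract 27.61 g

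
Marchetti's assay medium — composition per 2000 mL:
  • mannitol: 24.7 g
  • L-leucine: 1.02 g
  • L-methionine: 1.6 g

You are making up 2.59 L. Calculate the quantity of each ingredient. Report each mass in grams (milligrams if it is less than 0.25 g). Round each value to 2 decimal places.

mannitol 31.99 g; L-leucine 1.32 g; L-methionine 2.07 g

Ratio of target to recipe volume: 2590 / 2000 = 1.295.
mannitol: 24.7 g × (2590 mL / 2000 mL) = 31.99 g
L-leucine: 1.02 g × (2590 mL / 2000 mL) = 1.32 g
L-methionine: 1.6 g × (2590 mL / 2000 mL) = 2.07 g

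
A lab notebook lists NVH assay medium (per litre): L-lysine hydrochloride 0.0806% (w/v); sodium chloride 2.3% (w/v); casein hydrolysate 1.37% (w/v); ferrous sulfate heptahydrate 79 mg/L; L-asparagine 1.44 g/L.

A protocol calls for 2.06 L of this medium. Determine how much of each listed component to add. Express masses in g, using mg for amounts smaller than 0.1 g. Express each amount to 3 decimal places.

L-lysine hydrochloride 1.660 g; sodium chloride 47.380 g; casein hydrolysate 28.222 g; ferrous sulfate heptahydrate 0.163 g; L-asparagine 2.966 g

Scale factor relative to 1 L: 2.06.
L-lysine hydrochloride: 0.0806 g per 100 mL × 2060 mL ÷ 100 = 1.660 g
sodium chloride: 2.3% w/v = 23 g/L → 23 × 2.06 L = 47.380 g
casein hydrolysate: 1.37 g per 100 mL × 2060 mL ÷ 100 = 28.222 g
ferrous sulfate heptahydrate: 79 mg/L × 2.06 L = 162.74 mg = 0.163 g
L-asparagine: 1.44 g/L × 2.06 L = 2.966 g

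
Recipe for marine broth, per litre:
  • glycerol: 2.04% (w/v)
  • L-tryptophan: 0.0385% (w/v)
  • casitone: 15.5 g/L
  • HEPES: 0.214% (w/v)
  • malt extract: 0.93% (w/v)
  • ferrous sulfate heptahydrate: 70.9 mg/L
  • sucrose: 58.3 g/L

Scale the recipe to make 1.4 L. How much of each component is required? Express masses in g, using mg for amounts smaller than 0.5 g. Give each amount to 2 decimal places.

glycerol 28.56 g; L-tryptophan 0.54 g; casitone 21.70 g; HEPES 3.00 g; malt extract 13.02 g; ferrous sulfate heptahydrate 99.26 mg; sucrose 81.62 g

Scale factor relative to 1 L: 1.4.
glycerol: 2.04% w/v = 20.4 g/L → 20.4 × 1.4 L = 28.56 g
L-tryptophan: 0.0385 g per 100 mL × 1400 mL ÷ 100 = 0.54 g
casitone: 15.5 g/L × 1.4 L = 21.70 g
HEPES: 0.214 g per 100 mL × 1400 mL ÷ 100 = 3.00 g
malt extract: 0.93 g per 100 mL × 1400 mL ÷ 100 = 13.02 g
ferrous sulfate heptahydrate: 70.9 mg/L × 1.4 L = 99.26 mg
sucrose: 58.3 g/L × 1.4 L = 81.62 g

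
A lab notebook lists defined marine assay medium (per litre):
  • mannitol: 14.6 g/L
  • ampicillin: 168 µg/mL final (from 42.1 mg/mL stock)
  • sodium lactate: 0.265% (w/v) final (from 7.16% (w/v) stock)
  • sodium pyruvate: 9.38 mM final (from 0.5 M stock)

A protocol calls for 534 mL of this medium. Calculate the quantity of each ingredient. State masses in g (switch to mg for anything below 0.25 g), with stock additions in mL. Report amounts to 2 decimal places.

Working volume: 534 mL = 0.534 L.
mannitol: 14.6 g/L × 0.534 L = 7.80 g
ampicillin: V = C2·V2/C1 = 168 µg/mL × 534 mL ÷ 42100 µg/mL = 2.13 mL
sodium lactate: C1V1 = C2V2 → 0.265% ÷ 7.16% × 534 mL = 19.76 mL
sodium pyruvate: dilute stock: 9.38 mM × 534 mL ÷ 500 mM = 10.02 mL

mannitol 7.80 g; ampicillin 2.13 mL; sodium lactate 19.76 mL; sodium pyruvate 10.02 mL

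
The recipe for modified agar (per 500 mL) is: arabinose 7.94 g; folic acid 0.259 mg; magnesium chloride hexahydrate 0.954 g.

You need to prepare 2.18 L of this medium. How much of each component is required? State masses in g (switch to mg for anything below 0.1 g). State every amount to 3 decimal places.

Scale factor = 2180 mL / 500 mL = 4.36.
arabinose: 7.94 g × (2180 mL / 500 mL) = 34.618 g
folic acid: 0.259 mg × (2180 mL / 500 mL) = 1.129 mg
magnesium chloride hexahydrate: 0.954 g × (2180 mL / 500 mL) = 4.159 g

arabinose 34.618 g; folic acid 1.129 mg; magnesium chloride hexahydrate 4.159 g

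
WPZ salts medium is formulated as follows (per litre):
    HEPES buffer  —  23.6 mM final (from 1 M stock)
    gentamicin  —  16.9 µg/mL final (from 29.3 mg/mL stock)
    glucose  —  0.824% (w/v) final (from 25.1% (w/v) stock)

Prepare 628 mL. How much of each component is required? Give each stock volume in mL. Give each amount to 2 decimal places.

Target volume = 628 mL = 0.628 L.
HEPES buffer: dilute stock: 23.6 mM × 628 mL ÷ 1000 mM = 14.82 mL
gentamicin: dilute stock: 16.9 µg/mL × 628 mL ÷ 29300 µg/mL = 0.36 mL
glucose: C1V1 = C2V2 → 0.824% ÷ 25.1% × 628 mL = 20.62 mL

HEPES buffer 14.82 mL; gentamicin 0.36 mL; glucose 20.62 mL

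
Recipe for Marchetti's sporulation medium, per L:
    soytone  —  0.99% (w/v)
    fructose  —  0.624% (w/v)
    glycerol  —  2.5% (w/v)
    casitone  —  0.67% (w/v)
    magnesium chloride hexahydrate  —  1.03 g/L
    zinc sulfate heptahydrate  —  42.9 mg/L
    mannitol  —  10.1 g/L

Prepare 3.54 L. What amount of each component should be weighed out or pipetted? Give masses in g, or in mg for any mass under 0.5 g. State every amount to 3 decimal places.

soytone 35.046 g; fructose 22.090 g; glycerol 88.500 g; casitone 23.718 g; magnesium chloride hexahydrate 3.646 g; zinc sulfate heptahydrate 151.866 mg; mannitol 35.754 g

Scale factor relative to 1 L: 3.54.
soytone: 0.99 g per 100 mL × 3540 mL ÷ 100 = 35.046 g
fructose: 0.624 g per 100 mL × 3540 mL ÷ 100 = 22.090 g
glycerol: 2.5 g per 100 mL × 3540 mL ÷ 100 = 88.500 g
casitone: 0.67 g per 100 mL × 3540 mL ÷ 100 = 23.718 g
magnesium chloride hexahydrate: 1.03 g/L × 3.54 L = 3.646 g
zinc sulfate heptahydrate: 42.9 mg/L × 3.54 L = 151.866 mg
mannitol: 10.1 g/L × 3.54 L = 35.754 g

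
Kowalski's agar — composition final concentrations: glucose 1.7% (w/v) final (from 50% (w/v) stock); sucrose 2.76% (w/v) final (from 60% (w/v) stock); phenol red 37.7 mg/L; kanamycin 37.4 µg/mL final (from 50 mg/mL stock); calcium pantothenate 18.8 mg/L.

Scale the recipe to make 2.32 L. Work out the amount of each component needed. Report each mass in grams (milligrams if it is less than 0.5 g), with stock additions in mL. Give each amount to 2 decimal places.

glucose 78.88 mL; sucrose 106.72 mL; phenol red 87.46 mg; kanamycin 1.74 mL; calcium pantothenate 43.62 mg

Working volume: 2.32 L.
glucose: V = C2·V2/C1 = 1.7% ÷ 50% × 2320 mL = 78.88 mL
sucrose: C1V1 = C2V2 → 2.76% ÷ 60% × 2320 mL = 106.72 mL
phenol red: 37.7 mg/L × 2.32 L = 87.46 mg
kanamycin: dilute stock: 37.4 µg/mL × 2320 mL ÷ 50000 µg/mL = 1.74 mL
calcium pantothenate: 18.8 mg/L × 2.32 L = 43.62 mg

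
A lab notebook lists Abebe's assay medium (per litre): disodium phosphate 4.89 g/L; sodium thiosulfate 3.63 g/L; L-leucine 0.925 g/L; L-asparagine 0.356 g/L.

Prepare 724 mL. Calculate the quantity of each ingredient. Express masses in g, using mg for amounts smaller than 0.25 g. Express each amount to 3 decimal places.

Working volume: 724 mL = 0.724 L.
disodium phosphate: 4.89 g/L × 0.724 L = 3.540 g
sodium thiosulfate: 3.63 g/L × 0.724 L = 2.628 g
L-leucine: 0.925 g/L × 0.724 L = 0.670 g
L-asparagine: 0.356 g/L × 0.724 L = 0.258 g

disodium phosphate 3.540 g; sodium thiosulfate 2.628 g; L-leucine 0.670 g; L-asparagine 0.258 g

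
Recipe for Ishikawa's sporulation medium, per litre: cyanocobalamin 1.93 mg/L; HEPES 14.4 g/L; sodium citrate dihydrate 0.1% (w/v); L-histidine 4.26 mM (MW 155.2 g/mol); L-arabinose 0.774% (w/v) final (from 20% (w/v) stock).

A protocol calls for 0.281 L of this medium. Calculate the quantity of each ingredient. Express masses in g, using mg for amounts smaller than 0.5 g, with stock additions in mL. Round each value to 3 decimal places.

cyanocobalamin 0.542 mg; HEPES 4.046 g; sodium citrate dihydrate 281.000 mg; L-histidine 185.784 mg; L-arabinose 10.875 mL

Working volume: 0.281 L.
cyanocobalamin: 1.93 mg/L × 0.281 L = 0.542 mg
HEPES: 14.4 g/L × 0.281 L = 4.046 g
sodium citrate dihydrate: 0.1% w/v = 1 g/L → 1 × 0.281 L = 0.281 g = 281.000 mg
L-histidine: 4.26 mmol/L × 155.2 mg/mmol × 0.281 L = 185.784 mg
L-arabinose: C1V1 = C2V2 → 0.774% ÷ 20% × 281 mL = 10.875 mL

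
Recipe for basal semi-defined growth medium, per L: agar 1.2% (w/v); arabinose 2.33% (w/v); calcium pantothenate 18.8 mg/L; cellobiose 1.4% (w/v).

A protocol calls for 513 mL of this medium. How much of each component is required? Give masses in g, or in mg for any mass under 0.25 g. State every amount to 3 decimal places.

agar 6.156 g; arabinose 11.953 g; calcium pantothenate 9.644 mg; cellobiose 7.182 g

Target volume = 513 mL = 0.513 L.
agar: 1.2% w/v = 12 g/L → 12 × 0.513 L = 6.156 g
arabinose: 2.33% w/v = 23.3 g/L → 23.3 × 0.513 L = 11.953 g
calcium pantothenate: 18.8 mg/L × 0.513 L = 9.644 mg
cellobiose: 1.4% w/v = 14 g/L → 14 × 0.513 L = 7.182 g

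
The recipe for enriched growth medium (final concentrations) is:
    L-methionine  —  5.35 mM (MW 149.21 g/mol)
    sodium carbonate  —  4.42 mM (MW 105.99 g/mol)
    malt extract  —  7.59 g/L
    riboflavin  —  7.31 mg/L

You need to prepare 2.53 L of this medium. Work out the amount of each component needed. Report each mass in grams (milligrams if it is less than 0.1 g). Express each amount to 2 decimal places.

L-methionine 2.02 g; sodium carbonate 1.19 g; malt extract 19.20 g; riboflavin 18.49 mg

Working volume: 2.53 L.
L-methionine: 5.35 mmol/L × 149.21 g/mol × 2.53 L ÷ 1000 = 2.02 g
sodium carbonate: 4.42 mmol/L × 105.99 g/mol × 2.53 L ÷ 1000 = 1.19 g
malt extract: 7.59 g/L × 2.53 L = 19.20 g
riboflavin: 7.31 mg/L × 2.53 L = 18.49 mg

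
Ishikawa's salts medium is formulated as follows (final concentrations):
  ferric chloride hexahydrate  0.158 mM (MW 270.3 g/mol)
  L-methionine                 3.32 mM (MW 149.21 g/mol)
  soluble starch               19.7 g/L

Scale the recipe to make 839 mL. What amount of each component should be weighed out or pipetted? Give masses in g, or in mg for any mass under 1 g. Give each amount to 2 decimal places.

Scale factor relative to 1 L: 0.839.
ferric chloride hexahydrate: 0.158 mmol/L × 270.3 mg/mmol × 0.839 L = 35.83 mg
L-methionine: 3.32 mmol/L × 149.21 mg/mmol × 0.839 L = 415.62 mg
soluble starch: 19.7 g/L × 0.839 L = 16.53 g

ferric chloride hexahydrate 35.83 mg; L-methionine 415.62 mg; soluble starch 16.53 g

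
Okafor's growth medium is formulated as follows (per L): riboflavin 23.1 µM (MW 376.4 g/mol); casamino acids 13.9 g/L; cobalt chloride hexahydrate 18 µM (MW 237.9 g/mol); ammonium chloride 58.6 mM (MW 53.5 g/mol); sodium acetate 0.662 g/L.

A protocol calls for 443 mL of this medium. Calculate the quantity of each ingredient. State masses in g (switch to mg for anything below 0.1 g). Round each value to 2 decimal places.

riboflavin 3.85 mg; casamino acids 6.16 g; cobalt chloride hexahydrate 1.90 mg; ammonium chloride 1.39 g; sodium acetate 0.29 g

Scale factor relative to 1 L: 0.443.
riboflavin: 23.1 µmol/L × 376.4 g/mol × 0.443 L ÷ 1000 = 3.85 mg
casamino acids: 13.9 g/L × 0.443 L = 6.16 g
cobalt chloride hexahydrate: 18 µmol/L × 237.9 g/mol × 0.443 L ÷ 1000 = 1.90 mg
ammonium chloride: 58.6 mmol/L × 53.5 g/mol × 0.443 L ÷ 1000 = 1.39 g
sodium acetate: 0.662 g/L × 0.443 L = 0.29 g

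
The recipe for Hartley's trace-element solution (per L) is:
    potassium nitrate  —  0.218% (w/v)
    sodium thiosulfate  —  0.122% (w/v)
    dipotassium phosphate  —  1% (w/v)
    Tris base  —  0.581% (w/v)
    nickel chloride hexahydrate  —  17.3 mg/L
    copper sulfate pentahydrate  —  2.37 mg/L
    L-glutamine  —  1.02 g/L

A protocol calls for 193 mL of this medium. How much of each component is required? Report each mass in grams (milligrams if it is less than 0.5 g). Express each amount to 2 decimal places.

Working volume: 193 mL = 0.193 L.
potassium nitrate: 0.218% w/v = 2.18 g/L → 2.18 × 0.193 L = 0.42074 g = 420.74 mg
sodium thiosulfate: 0.122 g per 100 mL × 193 mL ÷ 100 = 0.23546 g = 235.46 mg
dipotassium phosphate: 1 g per 100 mL × 193 mL ÷ 100 = 1.93 g
Tris base: 0.581 g per 100 mL × 193 mL ÷ 100 = 1.12 g
nickel chloride hexahydrate: 17.3 mg/L × 0.193 L = 3.34 mg
copper sulfate pentahydrate: 2.37 mg/L × 0.193 L = 0.46 mg
L-glutamine: 1.02 g/L × 0.193 L = 0.19686 g = 196.86 mg

potassium nitrate 420.74 mg; sodium thiosulfate 235.46 mg; dipotassium phosphate 1.93 g; Tris base 1.12 g; nickel chloride hexahydrate 3.34 mg; copper sulfate pentahydrate 0.46 mg; L-glutamine 196.86 mg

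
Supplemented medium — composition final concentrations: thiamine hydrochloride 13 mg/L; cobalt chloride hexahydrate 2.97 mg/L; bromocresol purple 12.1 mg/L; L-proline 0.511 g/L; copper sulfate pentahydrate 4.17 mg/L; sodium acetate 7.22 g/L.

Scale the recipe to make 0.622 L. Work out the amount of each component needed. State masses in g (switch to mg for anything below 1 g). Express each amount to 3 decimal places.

Scale factor relative to 1 L: 0.622.
thiamine hydrochloride: 13 mg/L × 0.622 L = 8.086 mg
cobalt chloride hexahydrate: 2.97 mg/L × 0.622 L = 1.847 mg
bromocresol purple: 12.1 mg/L × 0.622 L = 7.526 mg
L-proline: 0.511 g/L × 0.622 L = 0.317842 g = 317.842 mg
copper sulfate pentahydrate: 4.17 mg/L × 0.622 L = 2.594 mg
sodium acetate: 7.22 g/L × 0.622 L = 4.491 g

thiamine hydrochloride 8.086 mg; cobalt chloride hexahydrate 1.847 mg; bromocresol purple 7.526 mg; L-proline 317.842 mg; copper sulfate pentahydrate 2.594 mg; sodium acetate 4.491 g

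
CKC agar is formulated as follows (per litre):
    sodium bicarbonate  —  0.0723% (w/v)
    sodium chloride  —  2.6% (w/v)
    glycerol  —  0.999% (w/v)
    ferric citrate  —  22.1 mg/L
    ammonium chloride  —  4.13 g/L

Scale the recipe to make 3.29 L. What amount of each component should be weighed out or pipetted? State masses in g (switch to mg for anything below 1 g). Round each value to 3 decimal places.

Scale factor relative to 1 L: 3.29.
sodium bicarbonate: 0.0723% w/v = 0.723 g/L → 0.723 × 3.29 L = 2.379 g
sodium chloride: 2.6% w/v = 26 g/L → 26 × 3.29 L = 85.540 g
glycerol: 0.999% w/v = 9.99 g/L → 9.99 × 3.29 L = 32.867 g
ferric citrate: 22.1 mg/L × 3.29 L = 72.709 mg
ammonium chloride: 4.13 g/L × 3.29 L = 13.588 g

sodium bicarbonate 2.379 g; sodium chloride 85.540 g; glycerol 32.867 g; ferric citrate 72.709 mg; ammonium chloride 13.588 g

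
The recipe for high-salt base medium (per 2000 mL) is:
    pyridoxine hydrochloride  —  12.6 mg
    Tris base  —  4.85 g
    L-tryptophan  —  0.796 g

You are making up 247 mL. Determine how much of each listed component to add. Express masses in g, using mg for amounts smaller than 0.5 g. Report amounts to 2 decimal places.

Scale factor = 247 mL / 2000 mL = 0.1235.
pyridoxine hydrochloride: 12.6 mg × (247 mL / 2000 mL) = 1.56 mg
Tris base: 4.85 g × (247 mL / 2000 mL) = 0.60 g
L-tryptophan: 0.796 g × (247 mL / 2000 mL) = 0.098306 g = 98.31 mg

pyridoxine hydrochloride 1.56 mg; Tris base 0.60 g; L-tryptophan 98.31 mg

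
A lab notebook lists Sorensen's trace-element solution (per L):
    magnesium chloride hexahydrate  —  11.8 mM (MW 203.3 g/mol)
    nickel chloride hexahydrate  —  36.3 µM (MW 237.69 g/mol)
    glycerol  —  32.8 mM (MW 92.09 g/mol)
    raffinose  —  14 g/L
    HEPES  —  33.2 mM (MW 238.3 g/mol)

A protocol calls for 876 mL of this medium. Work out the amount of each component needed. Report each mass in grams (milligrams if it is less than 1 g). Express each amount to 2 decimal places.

Scale factor relative to 1 L: 0.876.
magnesium chloride hexahydrate: 11.8 mmol/L × 203.3 g/mol × 0.876 L ÷ 1000 = 2.10 g
nickel chloride hexahydrate: 36.3 µmol/L × 237.69 g/mol × 0.876 L ÷ 1000 = 7.56 mg
glycerol: 32.8 mmol/L × 92.09 g/mol × 0.876 L ÷ 1000 = 2.65 g
raffinose: 14 g/L × 0.876 L = 12.26 g
HEPES: 33.2 mmol/L × 238.3 g/mol × 0.876 L ÷ 1000 = 6.93 g

magnesium chloride hexahydrate 2.10 g; nickel chloride hexahydrate 7.56 mg; glycerol 2.65 g; raffinose 12.26 g; HEPES 6.93 g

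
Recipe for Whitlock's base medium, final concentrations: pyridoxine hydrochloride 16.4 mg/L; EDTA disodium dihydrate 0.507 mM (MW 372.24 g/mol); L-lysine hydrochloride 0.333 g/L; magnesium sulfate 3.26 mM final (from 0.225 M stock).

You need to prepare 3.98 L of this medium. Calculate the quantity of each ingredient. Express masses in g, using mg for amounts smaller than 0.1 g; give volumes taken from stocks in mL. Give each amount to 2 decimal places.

Working volume: 3.98 L.
pyridoxine hydrochloride: 16.4 mg/L × 3.98 L = 65.27 mg
EDTA disodium dihydrate: 0.507 mmol/L × 372.24 g/mol × 3.98 L ÷ 1000 = 0.75 g
L-lysine hydrochloride: 0.333 g/L × 3.98 L = 1.33 g
magnesium sulfate: V = C2·V2/C1 = 3.26 mM × 3980 mL ÷ 225 mM = 57.67 mL

pyridoxine hydrochloride 65.27 mg; EDTA disodium dihydrate 0.75 g; L-lysine hydrochloride 1.33 g; magnesium sulfate 57.67 mL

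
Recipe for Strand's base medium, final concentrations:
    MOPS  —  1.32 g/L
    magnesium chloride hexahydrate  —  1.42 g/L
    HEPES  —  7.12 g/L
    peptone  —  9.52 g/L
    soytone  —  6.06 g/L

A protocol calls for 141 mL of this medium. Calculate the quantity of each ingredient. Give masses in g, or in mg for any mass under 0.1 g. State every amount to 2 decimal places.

Working volume: 141 mL = 0.141 L.
MOPS: 1.32 g/L × 0.141 L = 0.19 g
magnesium chloride hexahydrate: 1.42 g/L × 0.141 L = 0.20 g
HEPES: 7.12 g/L × 0.141 L = 1.00 g
peptone: 9.52 g/L × 0.141 L = 1.34 g
soytone: 6.06 g/L × 0.141 L = 0.85 g

MOPS 0.19 g; magnesium chloride hexahydrate 0.20 g; HEPES 1.00 g; peptone 1.34 g; soytone 0.85 g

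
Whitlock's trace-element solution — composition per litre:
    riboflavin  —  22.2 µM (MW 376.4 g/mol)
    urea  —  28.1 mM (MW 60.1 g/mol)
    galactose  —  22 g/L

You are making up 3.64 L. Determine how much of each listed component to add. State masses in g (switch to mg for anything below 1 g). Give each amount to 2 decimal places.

riboflavin 30.42 mg; urea 6.15 g; galactose 80.08 g

Scale factor relative to 1 L: 3.64.
riboflavin: 22.2 µmol/L × 376.4 g/mol × 3.64 L ÷ 1000 = 30.42 mg
urea: 28.1 mmol/L × 60.1 g/mol × 3.64 L ÷ 1000 = 6.15 g
galactose: 22 g/L × 3.64 L = 80.08 g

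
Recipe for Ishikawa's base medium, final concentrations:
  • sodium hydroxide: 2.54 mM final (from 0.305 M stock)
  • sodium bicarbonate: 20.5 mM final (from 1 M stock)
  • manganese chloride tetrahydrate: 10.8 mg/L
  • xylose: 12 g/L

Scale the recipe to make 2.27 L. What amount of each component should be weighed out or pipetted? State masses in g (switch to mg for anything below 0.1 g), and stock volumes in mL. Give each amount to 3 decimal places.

sodium hydroxide 18.904 mL; sodium bicarbonate 46.535 mL; manganese chloride tetrahydrate 24.516 mg; xylose 27.240 g

Working volume: 2.27 L.
sodium hydroxide: V = C2·V2/C1 = 2.54 mM × 2270 mL ÷ 305 mM = 18.904 mL
sodium bicarbonate: C1V1 = C2V2 → 20.5 mM × 2270 mL ÷ 1000 mM = 46.535 mL
manganese chloride tetrahydrate: 10.8 mg/L × 2.27 L = 24.516 mg
xylose: 12 g/L × 2.27 L = 27.240 g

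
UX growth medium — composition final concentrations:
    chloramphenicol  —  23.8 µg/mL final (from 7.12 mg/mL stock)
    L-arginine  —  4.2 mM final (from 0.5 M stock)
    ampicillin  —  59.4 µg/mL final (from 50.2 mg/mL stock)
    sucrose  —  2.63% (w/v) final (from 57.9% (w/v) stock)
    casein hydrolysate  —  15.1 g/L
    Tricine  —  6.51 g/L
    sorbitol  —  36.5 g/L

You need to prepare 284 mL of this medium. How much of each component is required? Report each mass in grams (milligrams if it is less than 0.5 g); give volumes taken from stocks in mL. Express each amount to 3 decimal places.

chloramphenicol 0.949 mL; L-arginine 2.386 mL; ampicillin 0.336 mL; sucrose 12.900 mL; casein hydrolysate 4.288 g; Tricine 1.849 g; sorbitol 10.366 g

Working volume: 284 mL = 0.284 L.
chloramphenicol: dilute stock: 23.8 µg/mL × 284 mL ÷ 7120 µg/mL = 0.949 mL
L-arginine: C1V1 = C2V2 → 4.2 mM × 284 mL ÷ 500 mM = 2.386 mL
ampicillin: C1V1 = C2V2 → 59.4 µg/mL × 284 mL ÷ 50200 µg/mL = 0.336 mL
sucrose: V = C2·V2/C1 = 2.63% ÷ 57.9% × 284 mL = 12.900 mL
casein hydrolysate: 15.1 g/L × 0.284 L = 4.288 g
Tricine: 6.51 g/L × 0.284 L = 1.849 g
sorbitol: 36.5 g/L × 0.284 L = 10.366 g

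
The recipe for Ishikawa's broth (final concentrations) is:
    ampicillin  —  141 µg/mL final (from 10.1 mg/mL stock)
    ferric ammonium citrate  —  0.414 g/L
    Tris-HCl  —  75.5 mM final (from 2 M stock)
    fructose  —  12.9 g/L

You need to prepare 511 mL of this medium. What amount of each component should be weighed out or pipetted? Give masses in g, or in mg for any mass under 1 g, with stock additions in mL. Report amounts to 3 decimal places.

Working volume: 511 mL = 0.511 L.
ampicillin: dilute stock: 141 µg/mL × 511 mL ÷ 10100 µg/mL = 7.134 mL
ferric ammonium citrate: 0.414 g/L × 0.511 L = 0.211554 g = 211.554 mg
Tris-HCl: dilute stock: 75.5 mM × 511 mL ÷ 2000 mM = 19.290 mL
fructose: 12.9 g/L × 0.511 L = 6.592 g

ampicillin 7.134 mL; ferric ammonium citrate 211.554 mg; Tris-HCl 19.290 mL; fructose 6.592 g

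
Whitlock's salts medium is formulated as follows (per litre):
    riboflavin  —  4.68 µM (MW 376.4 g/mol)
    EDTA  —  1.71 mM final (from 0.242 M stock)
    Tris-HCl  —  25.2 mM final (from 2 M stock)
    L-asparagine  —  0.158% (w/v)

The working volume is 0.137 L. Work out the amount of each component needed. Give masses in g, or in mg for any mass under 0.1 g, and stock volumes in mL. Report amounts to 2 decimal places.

riboflavin 0.24 mg; EDTA 0.97 mL; Tris-HCl 1.73 mL; L-asparagine 0.22 g

Scale factor relative to 1 L: 0.137.
riboflavin: 4.68 µmol/L × 376.4 g/mol × 0.137 L ÷ 1000 = 0.24 mg
EDTA: dilute stock: 1.71 mM × 137 mL ÷ 242 mM = 0.97 mL
Tris-HCl: dilute stock: 25.2 mM × 137 mL ÷ 2000 mM = 1.73 mL
L-asparagine: 0.158 g per 100 mL × 137 mL ÷ 100 = 0.22 g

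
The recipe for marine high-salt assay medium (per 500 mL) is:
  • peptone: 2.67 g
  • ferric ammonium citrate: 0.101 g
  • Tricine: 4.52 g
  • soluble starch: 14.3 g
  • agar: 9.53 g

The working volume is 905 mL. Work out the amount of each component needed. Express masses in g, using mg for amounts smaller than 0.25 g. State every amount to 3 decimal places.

Scale factor = 905 mL / 500 mL = 1.81.
peptone: 2.67 g × (905 mL / 500 mL) = 4.833 g
ferric ammonium citrate: 0.101 g × (905 mL / 500 mL) = 0.18281 g = 182.810 mg
Tricine: 4.52 g × (905 mL / 500 mL) = 8.181 g
soluble starch: 14.3 g × (905 mL / 500 mL) = 25.883 g
agar: 9.53 g × (905 mL / 500 mL) = 17.249 g

peptone 4.833 g; ferric ammonium citrate 182.810 mg; Tricine 8.181 g; soluble starch 25.883 g; agar 17.249 g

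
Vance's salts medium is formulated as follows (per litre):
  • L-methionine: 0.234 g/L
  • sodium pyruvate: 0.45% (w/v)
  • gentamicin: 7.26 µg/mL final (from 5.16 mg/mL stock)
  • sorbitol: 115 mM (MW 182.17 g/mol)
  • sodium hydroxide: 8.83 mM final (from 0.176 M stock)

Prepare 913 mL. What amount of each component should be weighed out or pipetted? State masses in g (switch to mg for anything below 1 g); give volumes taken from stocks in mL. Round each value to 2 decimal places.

Working volume: 913 mL = 0.913 L.
L-methionine: 0.234 g/L × 0.913 L = 0.213642 g = 213.64 mg
sodium pyruvate: 0.45 g per 100 mL × 913 mL ÷ 100 = 4.11 g
gentamicin: dilute stock: 7.26 µg/mL × 913 mL ÷ 5160 µg/mL = 1.28 mL
sorbitol: 115 mmol/L × 182.17 g/mol × 0.913 L ÷ 1000 = 19.13 g
sodium hydroxide: dilute stock: 8.83 mM × 913 mL ÷ 176 mM = 45.81 mL

L-methionine 213.64 mg; sodium pyruvate 4.11 g; gentamicin 1.28 mL; sorbitol 19.13 g; sodium hydroxide 45.81 mL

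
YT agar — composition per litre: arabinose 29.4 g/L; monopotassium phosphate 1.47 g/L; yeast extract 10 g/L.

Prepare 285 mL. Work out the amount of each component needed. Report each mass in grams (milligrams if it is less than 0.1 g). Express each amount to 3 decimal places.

arabinose 8.379 g; monopotassium phosphate 0.419 g; yeast extract 2.850 g

Working volume: 285 mL = 0.285 L.
arabinose: 29.4 g/L × 0.285 L = 8.379 g
monopotassium phosphate: 1.47 g/L × 0.285 L = 0.419 g
yeast extract: 10 g/L × 0.285 L = 2.850 g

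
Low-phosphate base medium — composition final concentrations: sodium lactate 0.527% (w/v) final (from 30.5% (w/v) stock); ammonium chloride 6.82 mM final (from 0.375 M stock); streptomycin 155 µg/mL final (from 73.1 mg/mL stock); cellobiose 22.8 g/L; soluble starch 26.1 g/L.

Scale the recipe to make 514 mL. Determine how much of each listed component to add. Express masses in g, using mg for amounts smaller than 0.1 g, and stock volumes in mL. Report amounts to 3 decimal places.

Target volume = 514 mL = 0.514 L.
sodium lactate: dilute stock: 0.527% ÷ 30.5% × 514 mL = 8.881 mL
ammonium chloride: V = C2·V2/C1 = 6.82 mM × 514 mL ÷ 375 mM = 9.348 mL
streptomycin: dilute stock: 155 µg/mL × 514 mL ÷ 73100 µg/mL = 1.090 mL
cellobiose: 22.8 g/L × 0.514 L = 11.719 g
soluble starch: 26.1 g/L × 0.514 L = 13.415 g

sodium lactate 8.881 mL; ammonium chloride 9.348 mL; streptomycin 1.090 mL; cellobiose 11.719 g; soluble starch 13.415 g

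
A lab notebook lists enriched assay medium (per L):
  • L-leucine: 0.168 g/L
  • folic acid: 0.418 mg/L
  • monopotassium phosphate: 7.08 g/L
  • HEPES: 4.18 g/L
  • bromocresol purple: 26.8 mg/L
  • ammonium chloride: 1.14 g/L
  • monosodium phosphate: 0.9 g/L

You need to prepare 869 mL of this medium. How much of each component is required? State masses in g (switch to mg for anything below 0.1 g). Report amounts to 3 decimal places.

Working volume: 869 mL = 0.869 L.
L-leucine: 0.168 g/L × 0.869 L = 0.146 g
folic acid: 0.418 mg/L × 0.869 L = 0.363 mg
monopotassium phosphate: 7.08 g/L × 0.869 L = 6.153 g
HEPES: 4.18 g/L × 0.869 L = 3.632 g
bromocresol purple: 26.8 mg/L × 0.869 L = 23.289 mg
ammonium chloride: 1.14 g/L × 0.869 L = 0.991 g
monosodium phosphate: 0.9 g/L × 0.869 L = 0.782 g

L-leucine 0.146 g; folic acid 0.363 mg; monopotassium phosphate 6.153 g; HEPES 3.632 g; bromocresol purple 23.289 mg; ammonium chloride 0.991 g; monosodium phosphate 0.782 g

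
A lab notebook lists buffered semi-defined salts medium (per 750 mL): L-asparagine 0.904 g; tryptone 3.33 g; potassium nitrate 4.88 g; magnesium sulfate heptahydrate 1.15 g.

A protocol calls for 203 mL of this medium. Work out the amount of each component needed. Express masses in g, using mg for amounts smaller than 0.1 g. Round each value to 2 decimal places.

L-asparagine 0.24 g; tryptone 0.90 g; potassium nitrate 1.32 g; magnesium sulfate heptahydrate 0.31 g

Scale factor = 203 mL / 750 mL = 0.270667.
L-asparagine: 0.904 g × (203 mL / 750 mL) = 0.24 g
tryptone: 3.33 g × (203 mL / 750 mL) = 0.90 g
potassium nitrate: 4.88 g × (203 mL / 750 mL) = 1.32 g
magnesium sulfate heptahydrate: 1.15 g × (203 mL / 750 mL) = 0.31 g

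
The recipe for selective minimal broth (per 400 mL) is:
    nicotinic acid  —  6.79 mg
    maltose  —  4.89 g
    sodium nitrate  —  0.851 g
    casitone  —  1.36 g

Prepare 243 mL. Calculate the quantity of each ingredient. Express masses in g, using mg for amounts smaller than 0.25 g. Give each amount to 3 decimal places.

Ratio of target to recipe volume: 243 / 400 = 0.6075.
nicotinic acid: 6.79 mg × (243 mL / 400 mL) = 4.125 mg
maltose: 4.89 g × (243 mL / 400 mL) = 2.971 g
sodium nitrate: 0.851 g × (243 mL / 400 mL) = 0.517 g
casitone: 1.36 g × (243 mL / 400 mL) = 0.826 g

nicotinic acid 4.125 mg; maltose 2.971 g; sodium nitrate 0.517 g; casitone 0.826 g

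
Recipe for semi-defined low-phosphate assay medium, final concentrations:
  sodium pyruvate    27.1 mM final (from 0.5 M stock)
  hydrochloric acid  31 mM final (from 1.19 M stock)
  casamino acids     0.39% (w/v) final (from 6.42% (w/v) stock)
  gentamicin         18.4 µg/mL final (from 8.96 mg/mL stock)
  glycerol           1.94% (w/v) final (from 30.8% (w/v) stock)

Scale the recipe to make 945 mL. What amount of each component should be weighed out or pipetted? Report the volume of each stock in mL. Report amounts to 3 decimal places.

sodium pyruvate 51.219 mL; hydrochloric acid 24.618 mL; casamino acids 57.407 mL; gentamicin 1.941 mL; glycerol 59.523 mL

Working volume: 945 mL = 0.945 L.
sodium pyruvate: C1V1 = C2V2 → 27.1 mM × 945 mL ÷ 500 mM = 51.219 mL
hydrochloric acid: V = C2·V2/C1 = 31 mM × 945 mL ÷ 1190 mM = 24.618 mL
casamino acids: C1V1 = C2V2 → 0.39% ÷ 6.42% × 945 mL = 57.407 mL
gentamicin: V = C2·V2/C1 = 18.4 µg/mL × 945 mL ÷ 8960 µg/mL = 1.941 mL
glycerol: V = C2·V2/C1 = 1.94% ÷ 30.8% × 945 mL = 59.523 mL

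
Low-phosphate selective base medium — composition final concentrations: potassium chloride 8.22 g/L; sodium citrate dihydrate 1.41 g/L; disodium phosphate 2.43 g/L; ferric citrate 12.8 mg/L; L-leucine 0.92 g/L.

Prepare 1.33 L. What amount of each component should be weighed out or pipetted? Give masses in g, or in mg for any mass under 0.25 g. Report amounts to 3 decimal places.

potassium chloride 10.933 g; sodium citrate dihydrate 1.875 g; disodium phosphate 3.232 g; ferric citrate 17.024 mg; L-leucine 1.224 g

Working volume: 1.33 L.
potassium chloride: 8.22 g/L × 1.33 L = 10.933 g
sodium citrate dihydrate: 1.41 g/L × 1.33 L = 1.875 g
disodium phosphate: 2.43 g/L × 1.33 L = 3.232 g
ferric citrate: 12.8 mg/L × 1.33 L = 17.024 mg
L-leucine: 0.92 g/L × 1.33 L = 1.224 g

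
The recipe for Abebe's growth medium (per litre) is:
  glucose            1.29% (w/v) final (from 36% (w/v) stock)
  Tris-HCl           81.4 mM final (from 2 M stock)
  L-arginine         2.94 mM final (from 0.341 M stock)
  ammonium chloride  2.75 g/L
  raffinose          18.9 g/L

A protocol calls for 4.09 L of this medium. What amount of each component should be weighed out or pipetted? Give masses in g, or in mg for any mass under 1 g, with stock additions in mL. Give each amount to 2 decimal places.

Scale factor relative to 1 L: 4.09.
glucose: V = C2·V2/C1 = 1.29% ÷ 36% × 4090 mL = 146.56 mL
Tris-HCl: dilute stock: 81.4 mM × 4090 mL ÷ 2000 mM = 166.46 mL
L-arginine: V = C2·V2/C1 = 2.94 mM × 4090 mL ÷ 341 mM = 35.26 mL
ammonium chloride: 2.75 g/L × 4.09 L = 11.25 g
raffinose: 18.9 g/L × 4.09 L = 77.30 g

glucose 146.56 mL; Tris-HCl 166.46 mL; L-arginine 35.26 mL; ammonium chloride 11.25 g; raffinose 77.30 g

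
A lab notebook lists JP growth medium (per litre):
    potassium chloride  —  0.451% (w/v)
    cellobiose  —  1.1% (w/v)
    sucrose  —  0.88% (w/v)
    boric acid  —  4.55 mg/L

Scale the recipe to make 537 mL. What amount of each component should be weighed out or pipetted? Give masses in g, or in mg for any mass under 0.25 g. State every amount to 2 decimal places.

Target volume = 537 mL = 0.537 L.
potassium chloride: 0.451% w/v = 4.51 g/L → 4.51 × 0.537 L = 2.42 g
cellobiose: 1.1% w/v = 11 g/L → 11 × 0.537 L = 5.91 g
sucrose: 0.88 g per 100 mL × 537 mL ÷ 100 = 4.73 g
boric acid: 4.55 mg/L × 0.537 L = 2.44 mg

potassium chloride 2.42 g; cellobiose 5.91 g; sucrose 4.73 g; boric acid 2.44 mg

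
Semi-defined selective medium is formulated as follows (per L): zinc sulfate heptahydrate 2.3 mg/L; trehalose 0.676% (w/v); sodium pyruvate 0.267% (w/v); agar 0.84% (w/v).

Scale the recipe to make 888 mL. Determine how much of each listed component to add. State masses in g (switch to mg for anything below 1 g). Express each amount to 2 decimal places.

zinc sulfate heptahydrate 2.04 mg; trehalose 6.00 g; sodium pyruvate 2.37 g; agar 7.46 g

Target volume = 888 mL = 0.888 L.
zinc sulfate heptahydrate: 2.3 mg/L × 0.888 L = 2.04 mg
trehalose: 0.676 g per 100 mL × 888 mL ÷ 100 = 6.00 g
sodium pyruvate: 0.267 g per 100 mL × 888 mL ÷ 100 = 2.37 g
agar: 0.84 g per 100 mL × 888 mL ÷ 100 = 7.46 g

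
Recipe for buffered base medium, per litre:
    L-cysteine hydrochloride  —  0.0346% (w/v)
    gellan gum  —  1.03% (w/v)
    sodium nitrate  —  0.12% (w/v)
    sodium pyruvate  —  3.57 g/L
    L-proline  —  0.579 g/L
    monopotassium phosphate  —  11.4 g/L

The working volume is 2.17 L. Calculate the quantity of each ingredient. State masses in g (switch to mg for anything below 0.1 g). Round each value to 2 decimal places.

L-cysteine hydrochloride 0.75 g; gellan gum 22.35 g; sodium nitrate 2.60 g; sodium pyruvate 7.75 g; L-proline 1.26 g; monopotassium phosphate 24.74 g

Scale factor relative to 1 L: 2.17.
L-cysteine hydrochloride: 0.0346 g per 100 mL × 2170 mL ÷ 100 = 0.75 g
gellan gum: 1.03 g per 100 mL × 2170 mL ÷ 100 = 22.35 g
sodium nitrate: 0.12 g per 100 mL × 2170 mL ÷ 100 = 2.60 g
sodium pyruvate: 3.57 g/L × 2.17 L = 7.75 g
L-proline: 0.579 g/L × 2.17 L = 1.26 g
monopotassium phosphate: 11.4 g/L × 2.17 L = 24.74 g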